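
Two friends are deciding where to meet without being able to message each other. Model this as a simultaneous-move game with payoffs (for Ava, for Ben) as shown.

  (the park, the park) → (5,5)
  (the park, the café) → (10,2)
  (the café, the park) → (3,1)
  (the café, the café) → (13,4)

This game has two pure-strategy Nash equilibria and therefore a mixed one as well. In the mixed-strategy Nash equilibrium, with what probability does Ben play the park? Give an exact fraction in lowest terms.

Ben's mix q on the park must make Ava indifferent between the park and the café.
Ava's payoff from the park: 5q + 10(1−q). From the café: 3q + 13(1−q).
Set equal: 2q = 3(1−q) → q = 3/5.

3/5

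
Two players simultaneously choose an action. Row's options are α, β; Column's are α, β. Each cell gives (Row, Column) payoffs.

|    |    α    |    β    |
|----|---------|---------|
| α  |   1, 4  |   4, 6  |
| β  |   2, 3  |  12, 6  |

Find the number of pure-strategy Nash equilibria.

1

Both β: Row gets 12 (best alternative 4); Column gets 6 (best alternative 3). Neither deviates — NE.
Both α is not a NE: Row would switch to β (2 > 1).
No other cell survives both best-response checks, so there is 1 pure NE.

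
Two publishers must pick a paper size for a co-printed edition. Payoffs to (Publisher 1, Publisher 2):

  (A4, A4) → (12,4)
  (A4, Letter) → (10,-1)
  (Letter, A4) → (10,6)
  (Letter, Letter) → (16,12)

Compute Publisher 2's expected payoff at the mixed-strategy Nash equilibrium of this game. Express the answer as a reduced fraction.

Publisher 1 mixes with probability p on A4, chosen so Publisher 2 is indifferent: 4p + 6(1−p) = (-1)p + 12(1−p) gives p = 6/11.
Publisher 2's expected payoff is 4·6/11 + 6·5/11 = 54/11.

54/11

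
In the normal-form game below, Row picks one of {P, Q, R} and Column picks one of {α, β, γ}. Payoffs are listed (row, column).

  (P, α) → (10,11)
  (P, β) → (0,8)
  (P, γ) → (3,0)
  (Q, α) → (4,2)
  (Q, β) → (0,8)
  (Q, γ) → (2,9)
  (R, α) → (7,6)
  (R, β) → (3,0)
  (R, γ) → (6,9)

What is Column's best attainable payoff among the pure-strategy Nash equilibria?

11

(P, α) is a pure NE (Row: 10 ≥ 7; Column: 11 ≥ 8). Column gets 11.
(R, γ) is a pure NE (Row: 6 ≥ 3; Column: 9 ≥ 6). Column gets 9.
Every other cell has a profitable deviation for at least one player. Highest of {11, 9} is 11.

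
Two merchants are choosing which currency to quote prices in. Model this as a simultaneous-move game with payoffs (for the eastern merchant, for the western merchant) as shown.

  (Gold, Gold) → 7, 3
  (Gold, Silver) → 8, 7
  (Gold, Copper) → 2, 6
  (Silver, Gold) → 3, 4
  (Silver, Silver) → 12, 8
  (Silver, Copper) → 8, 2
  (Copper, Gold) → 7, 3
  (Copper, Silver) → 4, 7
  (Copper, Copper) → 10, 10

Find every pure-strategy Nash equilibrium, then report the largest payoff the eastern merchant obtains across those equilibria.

12

Both Silver is a pure NE (the eastern merchant: 12 ≥ 8; the western merchant: 8 ≥ 4). The eastern merchant gets 12.
Both Copper is a pure NE (the eastern merchant: 10 ≥ 8; the western merchant: 10 ≥ 7). The eastern merchant gets 10.
Every other cell has a profitable deviation for at least one player. Highest of {12, 10} is 12.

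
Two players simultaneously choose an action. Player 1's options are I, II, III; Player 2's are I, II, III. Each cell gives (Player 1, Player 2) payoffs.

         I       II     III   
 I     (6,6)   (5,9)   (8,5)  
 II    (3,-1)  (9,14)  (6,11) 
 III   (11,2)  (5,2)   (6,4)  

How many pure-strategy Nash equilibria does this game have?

1

Both II: Player 1 gets 9 (best alternative 5); Player 2 gets 14 (best alternative 11). Neither deviates — NE.
Both I is not a NE: Player 1 would switch to III (11 > 6).
No other cell survives both best-response checks, so there is 1 pure NE.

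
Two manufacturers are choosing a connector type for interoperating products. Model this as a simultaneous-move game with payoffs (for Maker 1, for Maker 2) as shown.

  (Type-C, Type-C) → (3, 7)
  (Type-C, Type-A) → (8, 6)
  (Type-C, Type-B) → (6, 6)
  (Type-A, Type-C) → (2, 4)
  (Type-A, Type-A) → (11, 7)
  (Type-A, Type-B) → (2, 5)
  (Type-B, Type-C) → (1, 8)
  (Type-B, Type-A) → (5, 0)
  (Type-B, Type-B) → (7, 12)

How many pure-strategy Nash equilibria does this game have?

Both Type-C: Maker 1 gets 3 (best alternative 2); Maker 2 gets 7 (best alternative 6). Neither deviates — NE.
Both Type-A: Maker 1 gets 11 (best alternative 8); Maker 2 gets 7 (best alternative 5). Neither deviates — NE.
Both Type-B: Maker 1 gets 7 (best alternative 6); Maker 2 gets 12 (best alternative 8). Neither deviates — NE.
(Type-B, Type-C) is not a NE: Maker 1 would switch to Type-C (3 > 1).
No other cell survives both best-response checks, so there are 3 pure NE.

3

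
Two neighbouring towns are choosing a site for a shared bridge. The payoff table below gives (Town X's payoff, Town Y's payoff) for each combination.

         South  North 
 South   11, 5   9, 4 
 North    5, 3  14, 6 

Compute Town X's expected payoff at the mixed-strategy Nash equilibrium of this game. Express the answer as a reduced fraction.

Town Y mixes with probability q on South, chosen so Town X is indifferent: 11q + 9(1−q) = 5q + 14(1−q) gives q = 5/11.
Town X's expected payoff (from either row, since indifferent) is 11·5/11 + 9·6/11 = 109/11.

109/11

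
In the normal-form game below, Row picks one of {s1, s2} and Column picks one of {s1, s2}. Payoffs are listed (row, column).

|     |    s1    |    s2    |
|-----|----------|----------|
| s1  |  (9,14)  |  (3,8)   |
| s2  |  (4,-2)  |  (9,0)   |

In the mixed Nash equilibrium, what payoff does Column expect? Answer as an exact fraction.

Row mixes with probability p on s1, chosen so Column is indifferent: 14p + (-2)(1−p) = 8p + 0(1−p) gives p = 1/4.
Column's expected payoff is 14·1/4 + (-2)·3/4 = 2.

2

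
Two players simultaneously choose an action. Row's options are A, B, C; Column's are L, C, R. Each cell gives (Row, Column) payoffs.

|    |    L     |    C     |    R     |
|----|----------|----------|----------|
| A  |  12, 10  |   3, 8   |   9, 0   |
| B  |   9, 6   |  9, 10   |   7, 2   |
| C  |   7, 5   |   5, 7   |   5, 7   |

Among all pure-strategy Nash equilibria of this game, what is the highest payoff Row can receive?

12

(A, L) is a pure NE (Row: 12 ≥ 9; Column: 10 ≥ 8). Row gets 12.
(B, C) is a pure NE (Row: 9 ≥ 5; Column: 10 ≥ 6). Row gets 9.
Every other cell has a profitable deviation for at least one player. Highest of {12, 9} is 12.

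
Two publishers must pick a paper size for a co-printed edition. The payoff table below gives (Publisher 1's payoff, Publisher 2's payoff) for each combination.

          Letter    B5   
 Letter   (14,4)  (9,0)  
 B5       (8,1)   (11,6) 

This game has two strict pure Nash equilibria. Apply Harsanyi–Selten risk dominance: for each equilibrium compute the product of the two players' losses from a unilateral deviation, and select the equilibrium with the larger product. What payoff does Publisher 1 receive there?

At both Letter: Publisher 1 loses 14 − 8 = 6 by deviating; Publisher 2 loses 4 − 0 = 4. Product = 6·4 = 24.
At both B5: Publisher 1 loses 11 − 9 = 2 by deviating; Publisher 2 loses 6 − 1 = 5. Product = 2·5 = 10.
24 > 10, so both Letter is risk-dominant. Publisher 1's payoff there is 14.

14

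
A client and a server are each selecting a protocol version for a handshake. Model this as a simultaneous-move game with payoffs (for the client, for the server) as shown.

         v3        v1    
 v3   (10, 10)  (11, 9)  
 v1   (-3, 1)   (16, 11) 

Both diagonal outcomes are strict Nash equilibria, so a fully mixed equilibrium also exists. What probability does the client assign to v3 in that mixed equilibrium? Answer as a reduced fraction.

10/11

The client's mix p on v3 must make the server indifferent between v3 and v1.
The server's payoff from v3: 10p + 1(1−p). From v1: 9p + 11(1−p).
Set equal: 1p = 10(1−p) → p = 10/11.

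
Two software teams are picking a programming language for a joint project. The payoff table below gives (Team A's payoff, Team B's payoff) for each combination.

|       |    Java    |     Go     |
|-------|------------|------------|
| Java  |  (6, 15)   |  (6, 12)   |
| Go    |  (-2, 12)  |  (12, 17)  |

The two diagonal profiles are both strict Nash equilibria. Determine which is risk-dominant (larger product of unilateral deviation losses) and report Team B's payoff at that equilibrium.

At both Java: Team A loses 6 − (-2) = 8 by deviating; Team B loses 15 − 12 = 3. Product = 8·3 = 24.
At both Go: Team A loses 12 − 6 = 6 by deviating; Team B loses 17 − 12 = 5. Product = 6·5 = 30.
30 > 24, so both Go is risk-dominant. Team B's payoff there is 17.

17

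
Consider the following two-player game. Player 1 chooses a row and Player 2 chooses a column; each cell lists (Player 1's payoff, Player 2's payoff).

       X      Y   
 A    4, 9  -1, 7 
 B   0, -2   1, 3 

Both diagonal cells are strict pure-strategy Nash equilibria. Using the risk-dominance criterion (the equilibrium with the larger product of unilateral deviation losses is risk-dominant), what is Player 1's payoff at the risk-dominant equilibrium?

1

At (A, X): Player 1 loses 4 − 0 = 4 by deviating; Player 2 loses 9 − 7 = 2. Product = 4·2 = 8.
At (B, Y): Player 1 loses 1 − (-1) = 2 by deviating; Player 2 loses 3 − (-2) = 5. Product = 2·5 = 10.
10 > 8, so (B, Y) is risk-dominant. Player 1's payoff there is 1.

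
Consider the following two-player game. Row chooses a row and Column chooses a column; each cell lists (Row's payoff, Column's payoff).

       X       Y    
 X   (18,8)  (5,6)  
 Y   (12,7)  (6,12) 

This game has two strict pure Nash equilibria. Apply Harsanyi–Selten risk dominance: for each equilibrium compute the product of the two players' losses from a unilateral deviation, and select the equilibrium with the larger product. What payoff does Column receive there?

At both X: Row loses 18 − 12 = 6 by deviating; Column loses 8 − 6 = 2. Product = 6·2 = 12.
At both Y: Row loses 6 − 5 = 1 by deviating; Column loses 12 − 7 = 5. Product = 1·5 = 5.
12 > 5, so both X is risk-dominant. Column's payoff there is 8.

8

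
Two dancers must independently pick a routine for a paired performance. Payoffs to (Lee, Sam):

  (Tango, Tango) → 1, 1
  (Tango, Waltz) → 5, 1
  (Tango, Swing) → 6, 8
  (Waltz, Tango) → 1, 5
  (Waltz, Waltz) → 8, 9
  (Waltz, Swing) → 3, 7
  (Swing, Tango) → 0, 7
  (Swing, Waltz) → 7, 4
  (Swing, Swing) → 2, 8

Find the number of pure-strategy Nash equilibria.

(Tango, Swing): Lee gets 6 (best alternative 3); Sam gets 8 (best alternative 1). Neither deviates — NE.
Both Waltz: Lee gets 8 (best alternative 7); Sam gets 9 (best alternative 7). Neither deviates — NE.
Both Swing is not a NE: Lee would switch to Tango (6 > 2).
No other cell survives both best-response checks, so there are 2 pure NE.

2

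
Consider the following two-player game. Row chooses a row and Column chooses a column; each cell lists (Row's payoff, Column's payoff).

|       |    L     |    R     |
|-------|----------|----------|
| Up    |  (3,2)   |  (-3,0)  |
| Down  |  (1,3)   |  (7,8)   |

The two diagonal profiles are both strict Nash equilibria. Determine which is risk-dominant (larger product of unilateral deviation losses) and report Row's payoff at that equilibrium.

7

At (Up, L): Row loses 3 − 1 = 2 by deviating; Column loses 2 − 0 = 2. Product = 2·2 = 4.
At (Down, R): Row loses 7 − (-3) = 10 by deviating; Column loses 8 − 3 = 5. Product = 10·5 = 50.
50 > 4, so (Down, R) is risk-dominant. Row's payoff there is 7.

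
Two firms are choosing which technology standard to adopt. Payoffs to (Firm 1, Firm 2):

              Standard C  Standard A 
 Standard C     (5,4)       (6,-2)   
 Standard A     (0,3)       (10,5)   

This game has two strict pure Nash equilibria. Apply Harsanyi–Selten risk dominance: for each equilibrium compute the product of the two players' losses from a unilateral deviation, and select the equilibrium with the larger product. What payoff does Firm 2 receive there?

At both Standard C: Firm 1 loses 5 − 0 = 5 by deviating; Firm 2 loses 4 − (-2) = 6. Product = 5·6 = 30.
At both Standard A: Firm 1 loses 10 − 6 = 4 by deviating; Firm 2 loses 5 − 3 = 2. Product = 4·2 = 8.
30 > 8, so both Standard C is risk-dominant. Firm 2's payoff there is 4.

4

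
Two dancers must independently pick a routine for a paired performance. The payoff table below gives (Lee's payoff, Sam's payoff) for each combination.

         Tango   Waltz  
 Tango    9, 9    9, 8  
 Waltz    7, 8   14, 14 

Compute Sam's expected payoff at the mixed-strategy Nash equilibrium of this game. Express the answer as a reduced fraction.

Lee mixes with probability p on Tango, chosen so Sam is indifferent: 9p + 8(1−p) = 8p + 14(1−p) gives p = 6/7.
Sam's expected payoff is 9·6/7 + 8·1/7 = 62/7.

62/7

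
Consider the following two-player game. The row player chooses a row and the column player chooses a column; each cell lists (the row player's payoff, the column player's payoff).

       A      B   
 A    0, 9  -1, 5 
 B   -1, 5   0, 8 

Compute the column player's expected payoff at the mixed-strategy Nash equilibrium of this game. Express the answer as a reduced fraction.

The row player mixes with probability p on A, chosen so the column player is indifferent: 9p + 5(1−p) = 5p + 8(1−p) gives p = 3/7.
The column player's expected payoff is 9·3/7 + 5·4/7 = 47/7.

47/7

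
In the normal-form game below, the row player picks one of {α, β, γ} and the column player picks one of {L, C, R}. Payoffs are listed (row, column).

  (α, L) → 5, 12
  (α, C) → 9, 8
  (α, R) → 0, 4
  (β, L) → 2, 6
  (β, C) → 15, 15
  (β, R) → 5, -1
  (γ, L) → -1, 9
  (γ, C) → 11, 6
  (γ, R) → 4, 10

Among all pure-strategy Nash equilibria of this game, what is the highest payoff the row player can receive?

(α, L) is a pure NE (the row player: 5 ≥ 2; the column player: 12 ≥ 8). The row player gets 5.
(β, C) is a pure NE (the row player: 15 ≥ 11; the column player: 15 ≥ 6). The row player gets 15.
Every other cell has a profitable deviation for at least one player. Highest of {5, 15} is 15.

15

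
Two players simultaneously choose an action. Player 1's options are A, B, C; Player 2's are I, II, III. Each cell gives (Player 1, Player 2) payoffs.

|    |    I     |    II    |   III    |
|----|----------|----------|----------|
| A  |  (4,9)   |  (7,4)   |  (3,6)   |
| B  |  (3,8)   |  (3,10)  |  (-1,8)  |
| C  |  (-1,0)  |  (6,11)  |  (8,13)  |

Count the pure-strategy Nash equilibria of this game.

2

(A, I): Player 1 gets 4 (best alternative 3); Player 2 gets 9 (best alternative 6). Neither deviates — NE.
(C, III): Player 1 gets 8 (best alternative 3); Player 2 gets 13 (best alternative 11). Neither deviates — NE.
(B, II) is not a NE: Player 1 would switch to A (7 > 3).
No other cell survives both best-response checks, so there are 2 pure NE.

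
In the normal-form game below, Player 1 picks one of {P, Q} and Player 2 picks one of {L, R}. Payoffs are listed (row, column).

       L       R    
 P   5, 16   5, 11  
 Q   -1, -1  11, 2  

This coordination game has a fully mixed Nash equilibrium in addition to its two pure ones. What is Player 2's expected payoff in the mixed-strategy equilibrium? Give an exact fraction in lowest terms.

43/8

Player 1 mixes with probability p on P, chosen so Player 2 is indifferent: 16p + (-1)(1−p) = 11p + 2(1−p) gives p = 3/8.
Player 2's expected payoff is 16·3/8 + (-1)·5/8 = 43/8.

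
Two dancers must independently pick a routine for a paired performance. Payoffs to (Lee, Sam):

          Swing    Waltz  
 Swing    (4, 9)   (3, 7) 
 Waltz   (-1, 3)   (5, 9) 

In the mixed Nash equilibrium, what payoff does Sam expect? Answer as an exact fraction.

15/2

Lee mixes with probability p on Swing, chosen so Sam is indifferent: 9p + 3(1−p) = 7p + 9(1−p) gives p = 3/4.
Sam's expected payoff is 9·3/4 + 3·1/4 = 15/2.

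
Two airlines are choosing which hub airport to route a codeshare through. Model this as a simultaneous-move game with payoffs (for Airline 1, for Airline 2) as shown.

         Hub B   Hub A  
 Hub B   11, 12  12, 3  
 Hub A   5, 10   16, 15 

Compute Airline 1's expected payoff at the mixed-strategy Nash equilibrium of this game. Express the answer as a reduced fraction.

58/5

Airline 2 mixes with probability q on Hub B, chosen so Airline 1 is indifferent: 11q + 12(1−q) = 5q + 16(1−q) gives q = 2/5.
Airline 1's expected payoff (from either row, since indifferent) is 11·2/5 + 12·3/5 = 58/5.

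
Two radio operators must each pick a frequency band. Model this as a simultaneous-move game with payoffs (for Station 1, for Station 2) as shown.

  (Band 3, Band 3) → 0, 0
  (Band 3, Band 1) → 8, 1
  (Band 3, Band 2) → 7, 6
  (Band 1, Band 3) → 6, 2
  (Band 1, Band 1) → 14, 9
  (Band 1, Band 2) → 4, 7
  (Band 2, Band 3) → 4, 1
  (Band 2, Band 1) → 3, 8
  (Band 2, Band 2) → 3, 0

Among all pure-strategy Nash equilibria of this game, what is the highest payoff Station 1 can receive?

(Band 3, Band 2) is a pure NE (Station 1: 7 ≥ 4; Station 2: 6 ≥ 1). Station 1 gets 7.
Both Band 1 is a pure NE (Station 1: 14 ≥ 8; Station 2: 9 ≥ 7). Station 1 gets 14.
Every other cell has a profitable deviation for at least one player. Highest of {7, 14} is 14.

14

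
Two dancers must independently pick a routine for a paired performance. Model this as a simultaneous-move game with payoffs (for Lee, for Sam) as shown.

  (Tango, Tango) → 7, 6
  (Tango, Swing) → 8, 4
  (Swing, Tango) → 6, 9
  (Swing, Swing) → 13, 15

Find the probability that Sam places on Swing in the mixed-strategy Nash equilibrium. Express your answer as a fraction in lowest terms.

Sam's mix q on Tango must make Lee indifferent between Tango and Swing.
Lee's payoff from Tango: 7q + 8(1−q). From Swing: 6q + 13(1−q).
Set equal: 1q = 5(1−q) → q = 5/6.
Probability on Swing is 1 − 5/6 = 1/6.

1/6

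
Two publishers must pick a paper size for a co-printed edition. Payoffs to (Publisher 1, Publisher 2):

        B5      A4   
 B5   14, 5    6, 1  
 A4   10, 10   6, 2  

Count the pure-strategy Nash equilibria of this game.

Both B5: Publisher 1 gets 14 (best alternative 10); Publisher 2 gets 5 (best alternative 1). Neither deviates — NE.
Both A4 is not a NE: Publisher 2 would switch to B5 (10 > 2).
No other cell survives both best-response checks, so there is 1 pure NE.

1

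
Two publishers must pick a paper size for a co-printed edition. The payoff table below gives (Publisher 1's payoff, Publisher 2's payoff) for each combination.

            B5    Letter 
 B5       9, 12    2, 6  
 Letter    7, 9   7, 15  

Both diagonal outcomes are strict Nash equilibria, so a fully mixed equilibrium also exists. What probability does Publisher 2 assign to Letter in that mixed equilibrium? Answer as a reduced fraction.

Publisher 2's mix q on B5 must make Publisher 1 indifferent between B5 and Letter.
Publisher 1's payoff from B5: 9q + 2(1−q). From Letter: 7q + 7(1−q).
Set equal: 2q = 5(1−q) → q = 5/7.
Probability on Letter is 1 − 5/7 = 2/7.

2/7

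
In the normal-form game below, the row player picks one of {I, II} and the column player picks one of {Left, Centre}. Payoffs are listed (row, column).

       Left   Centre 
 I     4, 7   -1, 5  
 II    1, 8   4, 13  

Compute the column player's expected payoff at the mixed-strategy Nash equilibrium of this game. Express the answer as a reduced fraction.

51/7

The row player mixes with probability p on I, chosen so the column player is indifferent: 7p + 8(1−p) = 5p + 13(1−p) gives p = 5/7.
The column player's expected payoff is 7·5/7 + 8·2/7 = 51/7.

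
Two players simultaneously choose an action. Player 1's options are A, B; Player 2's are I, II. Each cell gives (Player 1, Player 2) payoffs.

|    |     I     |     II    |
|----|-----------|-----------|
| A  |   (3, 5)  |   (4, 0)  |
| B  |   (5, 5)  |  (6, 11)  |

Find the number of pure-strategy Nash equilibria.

1

(B, II): Player 1 gets 6 (best alternative 4); Player 2 gets 11 (best alternative 5). Neither deviates — NE.
(A, I) is not a NE: Player 1 would switch to B (5 > 3).
No other cell survives both best-response checks, so there is 1 pure NE.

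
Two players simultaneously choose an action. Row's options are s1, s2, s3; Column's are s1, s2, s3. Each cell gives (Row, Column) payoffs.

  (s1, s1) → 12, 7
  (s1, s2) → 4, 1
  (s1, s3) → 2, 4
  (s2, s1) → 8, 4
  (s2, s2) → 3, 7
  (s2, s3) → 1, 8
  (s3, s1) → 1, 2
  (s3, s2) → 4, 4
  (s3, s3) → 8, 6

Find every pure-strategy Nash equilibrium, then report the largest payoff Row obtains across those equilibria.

12

Both s1 is a pure NE (Row: 12 ≥ 8; Column: 7 ≥ 4). Row gets 12.
Both s3 is a pure NE (Row: 8 ≥ 2; Column: 6 ≥ 4). Row gets 8.
Every other cell has a profitable deviation for at least one player. Highest of {12, 8} is 12.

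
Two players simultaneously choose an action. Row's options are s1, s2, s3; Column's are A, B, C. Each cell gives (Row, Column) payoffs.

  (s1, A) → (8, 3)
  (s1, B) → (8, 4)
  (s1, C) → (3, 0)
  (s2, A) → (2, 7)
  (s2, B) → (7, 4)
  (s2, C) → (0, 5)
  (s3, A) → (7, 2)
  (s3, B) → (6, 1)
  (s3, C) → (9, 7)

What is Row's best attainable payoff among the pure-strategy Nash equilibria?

(s1, B) is a pure NE (Row: 8 ≥ 7; Column: 4 ≥ 3). Row gets 8.
(s3, C) is a pure NE (Row: 9 ≥ 3; Column: 7 ≥ 2). Row gets 9.
Every other cell has a profitable deviation for at least one player. Highest of {8, 9} is 9.

9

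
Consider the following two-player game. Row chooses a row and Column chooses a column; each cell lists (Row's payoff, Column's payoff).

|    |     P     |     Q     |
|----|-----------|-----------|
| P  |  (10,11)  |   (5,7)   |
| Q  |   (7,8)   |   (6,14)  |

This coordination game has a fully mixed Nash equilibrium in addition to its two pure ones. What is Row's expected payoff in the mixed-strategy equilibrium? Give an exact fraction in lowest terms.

25/4

Column mixes with probability q on P, chosen so Row is indifferent: 10q + 5(1−q) = 7q + 6(1−q) gives q = 1/4.
Row's expected payoff (from either row, since indifferent) is 10·1/4 + 5·3/4 = 25/4.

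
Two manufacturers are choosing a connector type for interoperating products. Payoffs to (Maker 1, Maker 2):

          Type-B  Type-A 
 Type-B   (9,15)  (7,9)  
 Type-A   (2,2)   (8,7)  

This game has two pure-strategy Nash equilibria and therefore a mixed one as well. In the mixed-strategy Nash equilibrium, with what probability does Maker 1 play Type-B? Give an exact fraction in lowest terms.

5/11

Maker 1's mix p on Type-B must make Maker 2 indifferent between Type-B and Type-A.
Maker 2's payoff from Type-B: 15p + 2(1−p). From Type-A: 9p + 7(1−p).
Set equal: 6p = 5(1−p) → p = 5/11.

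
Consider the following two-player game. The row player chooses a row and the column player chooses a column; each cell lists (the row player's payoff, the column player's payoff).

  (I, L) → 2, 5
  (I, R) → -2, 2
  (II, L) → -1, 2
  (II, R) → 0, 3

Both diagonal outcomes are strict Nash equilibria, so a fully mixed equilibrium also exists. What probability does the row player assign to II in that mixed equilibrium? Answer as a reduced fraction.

3/4

The row player's mix p on I must make the column player indifferent between L and R.
The column player's payoff from L: 5p + 2(1−p). From R: 2p + 3(1−p).
Set equal: 3p = 1(1−p) → p = 1/4.
Probability on II is 1 − 1/4 = 3/4.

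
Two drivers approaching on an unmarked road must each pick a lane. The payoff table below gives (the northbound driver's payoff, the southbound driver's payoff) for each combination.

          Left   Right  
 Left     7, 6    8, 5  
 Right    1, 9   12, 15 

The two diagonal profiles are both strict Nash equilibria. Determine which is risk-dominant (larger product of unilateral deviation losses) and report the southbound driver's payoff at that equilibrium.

15

At both Left: the northbound driver loses 7 − 1 = 6 by deviating; the southbound driver loses 6 − 5 = 1. Product = 6·1 = 6.
At both Right: the northbound driver loses 12 − 8 = 4 by deviating; the southbound driver loses 15 − 9 = 6. Product = 4·6 = 24.
24 > 6, so both Right is risk-dominant. The southbound driver's payoff there is 15.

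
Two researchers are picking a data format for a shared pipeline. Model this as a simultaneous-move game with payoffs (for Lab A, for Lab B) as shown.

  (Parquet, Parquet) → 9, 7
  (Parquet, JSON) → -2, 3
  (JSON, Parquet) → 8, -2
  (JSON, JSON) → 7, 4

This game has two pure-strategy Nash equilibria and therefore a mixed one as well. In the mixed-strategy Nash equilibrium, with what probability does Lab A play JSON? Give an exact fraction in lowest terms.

2/5

Lab A's mix p on Parquet must make Lab B indifferent between Parquet and JSON.
Lab B's payoff from Parquet: 7p + (-2)(1−p). From JSON: 3p + 4(1−p).
Set equal: 4p = 6(1−p) → p = 6/10 = 3/5.
Probability on JSON is 1 − 3/5 = 2/5.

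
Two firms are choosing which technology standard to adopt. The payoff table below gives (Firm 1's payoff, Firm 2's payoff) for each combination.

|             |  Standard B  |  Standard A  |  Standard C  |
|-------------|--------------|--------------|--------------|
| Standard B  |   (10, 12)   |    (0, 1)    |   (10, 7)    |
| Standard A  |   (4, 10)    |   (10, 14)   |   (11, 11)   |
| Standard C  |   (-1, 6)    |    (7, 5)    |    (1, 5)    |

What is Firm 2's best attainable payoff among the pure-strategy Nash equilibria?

14

Both Standard B is a pure NE (Firm 1: 10 ≥ 4; Firm 2: 12 ≥ 7). Firm 2 gets 12.
Both Standard A is a pure NE (Firm 1: 10 ≥ 7; Firm 2: 14 ≥ 11). Firm 2 gets 14.
Every other cell has a profitable deviation for at least one player. Highest of {12, 14} is 14.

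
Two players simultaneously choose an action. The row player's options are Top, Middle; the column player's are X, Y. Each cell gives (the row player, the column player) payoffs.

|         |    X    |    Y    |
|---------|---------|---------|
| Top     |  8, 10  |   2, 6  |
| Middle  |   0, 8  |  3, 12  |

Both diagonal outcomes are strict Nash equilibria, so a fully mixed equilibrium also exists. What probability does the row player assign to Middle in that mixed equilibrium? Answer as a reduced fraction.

1/2

The row player's mix p on Top must make the column player indifferent between X and Y.
The column player's payoff from X: 10p + 8(1−p). From Y: 6p + 12(1−p).
Set equal: 4p = 4(1−p) → p = 4/8 = 1/2.
Probability on Middle is 1 − 1/2 = 1/2.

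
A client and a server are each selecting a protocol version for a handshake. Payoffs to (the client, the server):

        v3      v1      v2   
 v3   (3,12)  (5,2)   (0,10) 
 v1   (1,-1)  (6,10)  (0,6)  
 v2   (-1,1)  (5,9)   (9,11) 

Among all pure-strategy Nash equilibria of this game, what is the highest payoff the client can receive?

9

Both v3 is a pure NE (the client: 3 ≥ 1; the server: 12 ≥ 10). The client gets 3.
Both v1 is a pure NE (the client: 6 ≥ 5; the server: 10 ≥ 6). The client gets 6.
Both v2 is a pure NE (the client: 9 ≥ 0; the server: 11 ≥ 9). The client gets 9.
Every other cell has a profitable deviation for at least one player. Highest of {3, 6, 9} is 9.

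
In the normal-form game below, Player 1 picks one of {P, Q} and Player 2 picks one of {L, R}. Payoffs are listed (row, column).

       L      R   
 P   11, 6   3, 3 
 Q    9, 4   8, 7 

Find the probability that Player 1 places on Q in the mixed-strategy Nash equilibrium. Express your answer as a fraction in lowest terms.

1/2

Player 1's mix p on P must make Player 2 indifferent between L and R.
Player 2's payoff from L: 6p + 4(1−p). From R: 3p + 7(1−p).
Set equal: 3p = 3(1−p) → p = 3/6 = 1/2.
Probability on Q is 1 − 1/2 = 1/2.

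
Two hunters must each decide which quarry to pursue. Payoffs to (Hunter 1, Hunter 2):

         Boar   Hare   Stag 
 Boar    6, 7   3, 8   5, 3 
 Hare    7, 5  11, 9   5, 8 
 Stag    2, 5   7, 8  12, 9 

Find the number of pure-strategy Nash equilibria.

2

Both Hare: Hunter 1 gets 11 (best alternative 7); Hunter 2 gets 9 (best alternative 8). Neither deviates — NE.
Both Stag: Hunter 1 gets 12 (best alternative 5); Hunter 2 gets 9 (best alternative 8). Neither deviates — NE.
Both Boar is not a NE: Hunter 1 would switch to Hare (7 > 6).
No other cell survives both best-response checks, so there are 2 pure NE.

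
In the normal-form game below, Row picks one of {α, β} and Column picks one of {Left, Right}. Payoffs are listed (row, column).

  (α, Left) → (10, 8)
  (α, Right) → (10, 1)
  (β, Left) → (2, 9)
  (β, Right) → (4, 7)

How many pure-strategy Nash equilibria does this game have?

(α, Left): Row gets 10 (best alternative 2); Column gets 8 (best alternative 1). Neither deviates — NE.
(β, Right) is not a NE: Row would switch to α (10 > 4).
No other cell survives both best-response checks, so there is 1 pure NE.

1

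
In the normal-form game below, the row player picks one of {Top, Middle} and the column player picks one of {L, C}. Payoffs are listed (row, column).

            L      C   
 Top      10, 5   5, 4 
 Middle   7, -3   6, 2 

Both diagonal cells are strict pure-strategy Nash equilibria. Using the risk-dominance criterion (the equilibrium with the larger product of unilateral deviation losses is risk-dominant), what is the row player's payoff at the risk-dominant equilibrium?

6

At (Top, L): the row player loses 10 − 7 = 3 by deviating; the column player loses 5 − 4 = 1. Product = 3·1 = 3.
At (Middle, C): the row player loses 6 − 5 = 1 by deviating; the column player loses 2 − (-3) = 5. Product = 1·5 = 5.
5 > 3, so (Middle, C) is risk-dominant. The row player's payoff there is 6.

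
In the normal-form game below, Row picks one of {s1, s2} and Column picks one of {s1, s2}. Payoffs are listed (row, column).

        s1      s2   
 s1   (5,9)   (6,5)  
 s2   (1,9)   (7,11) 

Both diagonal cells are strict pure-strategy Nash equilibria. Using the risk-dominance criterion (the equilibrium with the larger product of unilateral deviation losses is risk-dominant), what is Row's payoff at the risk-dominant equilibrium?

At both s1: Row loses 5 − 1 = 4 by deviating; Column loses 9 − 5 = 4. Product = 4·4 = 16.
At both s2: Row loses 7 − 6 = 1 by deviating; Column loses 11 − 9 = 2. Product = 1·2 = 2.
16 > 2, so both s1 is risk-dominant. Row's payoff there is 5.

5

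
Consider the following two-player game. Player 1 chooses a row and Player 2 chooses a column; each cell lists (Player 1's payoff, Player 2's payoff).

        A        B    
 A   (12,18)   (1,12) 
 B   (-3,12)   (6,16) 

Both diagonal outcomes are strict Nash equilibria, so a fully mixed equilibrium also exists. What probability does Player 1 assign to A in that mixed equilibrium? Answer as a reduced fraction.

2/5

Player 1's mix p on A must make Player 2 indifferent between A and B.
Player 2's payoff from A: 18p + 12(1−p). From B: 12p + 16(1−p).
Set equal: 6p = 4(1−p) → p = 4/10 = 2/5.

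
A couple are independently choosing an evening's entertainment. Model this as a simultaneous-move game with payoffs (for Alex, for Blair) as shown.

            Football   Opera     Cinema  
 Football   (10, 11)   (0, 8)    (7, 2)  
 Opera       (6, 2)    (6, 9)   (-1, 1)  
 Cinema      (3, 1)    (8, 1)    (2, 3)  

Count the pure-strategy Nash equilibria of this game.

1

Both Football: Alex gets 10 (best alternative 6); Blair gets 11 (best alternative 8). Neither deviates — NE.
Both Opera is not a NE: Alex would switch to Cinema (8 > 6).
No other cell survives both best-response checks, so there is 1 pure NE.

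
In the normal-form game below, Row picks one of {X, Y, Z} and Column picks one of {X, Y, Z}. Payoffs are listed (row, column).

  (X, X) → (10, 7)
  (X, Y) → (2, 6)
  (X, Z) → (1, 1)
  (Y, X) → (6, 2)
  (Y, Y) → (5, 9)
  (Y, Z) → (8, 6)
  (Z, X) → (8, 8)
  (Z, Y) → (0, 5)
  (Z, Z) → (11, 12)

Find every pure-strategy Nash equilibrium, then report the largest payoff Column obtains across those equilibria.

Both X is a pure NE (Row: 10 ≥ 8; Column: 7 ≥ 6). Column gets 7.
Both Y is a pure NE (Row: 5 ≥ 2; Column: 9 ≥ 6). Column gets 9.
Both Z is a pure NE (Row: 11 ≥ 8; Column: 12 ≥ 8). Column gets 12.
Every other cell has a profitable deviation for at least one player. Highest of {7, 9, 12} is 12.

12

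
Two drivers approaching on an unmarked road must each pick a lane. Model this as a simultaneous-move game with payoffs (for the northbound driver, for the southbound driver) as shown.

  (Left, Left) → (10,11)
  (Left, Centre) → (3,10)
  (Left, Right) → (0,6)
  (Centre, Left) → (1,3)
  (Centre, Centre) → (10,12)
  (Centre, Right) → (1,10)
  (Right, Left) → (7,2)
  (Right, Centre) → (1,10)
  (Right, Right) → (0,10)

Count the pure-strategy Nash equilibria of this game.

Both Left: the northbound driver gets 10 (best alternative 7); the southbound driver gets 11 (best alternative 10). Neither deviates — NE.
Both Centre: the northbound driver gets 10 (best alternative 3); the southbound driver gets 12 (best alternative 10). Neither deviates — NE.
Both Right is not a NE: the northbound driver would switch to Centre (1 > 0).
No other cell survives both best-response checks, so there are 2 pure NE.

2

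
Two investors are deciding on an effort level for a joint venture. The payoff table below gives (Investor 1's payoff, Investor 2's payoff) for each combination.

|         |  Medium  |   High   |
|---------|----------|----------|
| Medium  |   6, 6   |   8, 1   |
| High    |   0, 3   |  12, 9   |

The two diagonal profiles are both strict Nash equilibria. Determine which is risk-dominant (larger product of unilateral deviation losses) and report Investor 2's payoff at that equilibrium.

At both Medium: Investor 1 loses 6 − 0 = 6 by deviating; Investor 2 loses 6 − 1 = 5. Product = 6·5 = 30.
At both High: Investor 1 loses 12 − 8 = 4 by deviating; Investor 2 loses 9 − 3 = 6. Product = 4·6 = 24.
30 > 24, so both Medium is risk-dominant. Investor 2's payoff there is 6.

6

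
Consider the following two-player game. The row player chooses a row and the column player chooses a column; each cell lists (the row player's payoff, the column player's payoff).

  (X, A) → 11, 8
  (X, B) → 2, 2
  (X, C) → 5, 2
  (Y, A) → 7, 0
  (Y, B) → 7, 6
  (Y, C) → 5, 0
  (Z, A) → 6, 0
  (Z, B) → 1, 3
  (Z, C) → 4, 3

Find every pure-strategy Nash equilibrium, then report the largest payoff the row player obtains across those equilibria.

11

(X, A) is a pure NE (the row player: 11 ≥ 7; the column player: 8 ≥ 2). The row player gets 11.
(Y, B) is a pure NE (the row player: 7 ≥ 2; the column player: 6 ≥ 0). The row player gets 7.
Every other cell has a profitable deviation for at least one player. Highest of {11, 7} is 11.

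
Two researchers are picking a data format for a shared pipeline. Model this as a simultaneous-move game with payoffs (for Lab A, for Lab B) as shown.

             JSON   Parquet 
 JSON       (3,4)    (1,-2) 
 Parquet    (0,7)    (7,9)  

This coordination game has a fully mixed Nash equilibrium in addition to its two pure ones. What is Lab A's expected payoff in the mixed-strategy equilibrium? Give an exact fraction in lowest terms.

7/3

Lab B mixes with probability q on JSON, chosen so Lab A is indifferent: 3q + 1(1−q) = 0q + 7(1−q) gives q = 2/3.
Lab A's expected payoff (from either row, since indifferent) is 3·2/3 + 1·1/3 = 7/3.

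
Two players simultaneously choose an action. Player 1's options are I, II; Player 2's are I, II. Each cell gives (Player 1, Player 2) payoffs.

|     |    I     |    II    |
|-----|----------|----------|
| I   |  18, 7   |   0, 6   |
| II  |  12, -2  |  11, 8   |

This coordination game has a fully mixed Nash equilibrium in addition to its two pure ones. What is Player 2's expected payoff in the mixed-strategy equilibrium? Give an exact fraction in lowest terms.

Player 1 mixes with probability p on I, chosen so Player 2 is indifferent: 7p + (-2)(1−p) = 6p + 8(1−p) gives p = 10/11.
Player 2's expected payoff is 7·10/11 + (-2)·1/11 = 68/11.

68/11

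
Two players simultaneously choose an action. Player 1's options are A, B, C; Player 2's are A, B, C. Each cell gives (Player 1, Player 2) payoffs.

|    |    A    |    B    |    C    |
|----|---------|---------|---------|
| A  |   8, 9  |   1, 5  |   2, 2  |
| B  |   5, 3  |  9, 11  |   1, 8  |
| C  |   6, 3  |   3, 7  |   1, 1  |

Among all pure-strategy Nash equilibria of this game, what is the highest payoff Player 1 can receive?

Both A is a pure NE (Player 1: 8 ≥ 6; Player 2: 9 ≥ 5). Player 1 gets 8.
Both B is a pure NE (Player 1: 9 ≥ 3; Player 2: 11 ≥ 8). Player 1 gets 9.
Every other cell has a profitable deviation for at least one player. Highest of {8, 9} is 9.

9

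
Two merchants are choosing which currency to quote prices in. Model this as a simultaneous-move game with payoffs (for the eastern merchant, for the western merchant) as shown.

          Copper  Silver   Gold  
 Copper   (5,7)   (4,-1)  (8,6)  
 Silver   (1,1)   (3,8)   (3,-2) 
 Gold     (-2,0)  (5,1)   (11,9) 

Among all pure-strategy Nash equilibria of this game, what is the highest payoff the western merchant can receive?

9

Both Copper is a pure NE (the eastern merchant: 5 ≥ 1; the western merchant: 7 ≥ 6). The western merchant gets 7.
Both Gold is a pure NE (the eastern merchant: 11 ≥ 8; the western merchant: 9 ≥ 1). The western merchant gets 9.
Every other cell has a profitable deviation for at least one player. Highest of {7, 9} is 9.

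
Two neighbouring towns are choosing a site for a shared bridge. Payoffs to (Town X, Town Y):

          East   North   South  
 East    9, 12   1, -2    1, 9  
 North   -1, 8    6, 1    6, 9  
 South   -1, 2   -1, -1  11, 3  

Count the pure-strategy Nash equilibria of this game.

Both East: Town X gets 9 (best alternative -1); Town Y gets 12 (best alternative 9). Neither deviates — NE.
Both South: Town X gets 11 (best alternative 6); Town Y gets 3 (best alternative 2). Neither deviates — NE.
Both North is not a NE: Town Y would switch to South (9 > 1).
No other cell survives both best-response checks, so there are 2 pure NE.

2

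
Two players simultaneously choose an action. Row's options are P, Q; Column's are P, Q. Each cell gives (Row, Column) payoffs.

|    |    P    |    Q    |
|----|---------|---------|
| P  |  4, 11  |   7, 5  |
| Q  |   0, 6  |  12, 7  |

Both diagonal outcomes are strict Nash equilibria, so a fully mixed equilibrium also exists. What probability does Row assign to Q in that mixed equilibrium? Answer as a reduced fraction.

Row's mix p on P must make Column indifferent between P and Q.
Column's payoff from P: 11p + 6(1−p). From Q: 5p + 7(1−p).
Set equal: 6p = 1(1−p) → p = 1/7.
Probability on Q is 1 − 1/7 = 6/7.

6/7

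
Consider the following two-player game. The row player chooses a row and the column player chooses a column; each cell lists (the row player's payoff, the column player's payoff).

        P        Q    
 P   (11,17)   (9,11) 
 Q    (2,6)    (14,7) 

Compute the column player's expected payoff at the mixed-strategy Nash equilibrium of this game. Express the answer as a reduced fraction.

The row player mixes with probability p on P, chosen so the column player is indifferent: 17p + 6(1−p) = 11p + 7(1−p) gives p = 1/7.
The column player's expected payoff is 17·1/7 + 6·6/7 = 53/7.

53/7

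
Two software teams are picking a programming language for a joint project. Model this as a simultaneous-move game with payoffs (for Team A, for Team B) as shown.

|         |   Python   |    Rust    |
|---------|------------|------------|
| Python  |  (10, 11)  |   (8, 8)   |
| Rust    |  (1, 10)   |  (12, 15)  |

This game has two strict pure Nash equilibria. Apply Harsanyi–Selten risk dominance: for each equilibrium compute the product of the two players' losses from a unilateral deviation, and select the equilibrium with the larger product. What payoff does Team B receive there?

At both Python: Team A loses 10 − 1 = 9 by deviating; Team B loses 11 − 8 = 3. Product = 9·3 = 27.
At both Rust: Team A loses 12 − 8 = 4 by deviating; Team B loses 15 − 10 = 5. Product = 4·5 = 20.
27 > 20, so both Python is risk-dominant. Team B's payoff there is 11.

11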